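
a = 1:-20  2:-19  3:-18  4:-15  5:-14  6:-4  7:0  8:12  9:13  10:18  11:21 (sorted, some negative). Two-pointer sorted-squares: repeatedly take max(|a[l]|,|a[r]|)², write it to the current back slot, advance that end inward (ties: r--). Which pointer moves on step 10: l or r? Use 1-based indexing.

l

l=1 r=11: |-20|<=|21| out[11]=441, r--
l=1 r=10: |-20|>|18| out[10]=400, l++
l=2 r=10: |-19|>|18| out[9]=361, l++
l=3 r=10: |-18|<=|18| out[8]=324, r--
l=3 r=9: |-18|>|13| out[7]=324, l++
l=4 r=9: |-15|>|13| out[6]=225, l++
l=5 r=9: |-14|>|13| out[5]=196, l++
l=6 r=9: |-4|<=|13| out[4]=169, r--
l=6 r=8: |-4|<=|12| out[3]=144, r--
l=6 r=7: |-4|>|0| out[2]=16, l++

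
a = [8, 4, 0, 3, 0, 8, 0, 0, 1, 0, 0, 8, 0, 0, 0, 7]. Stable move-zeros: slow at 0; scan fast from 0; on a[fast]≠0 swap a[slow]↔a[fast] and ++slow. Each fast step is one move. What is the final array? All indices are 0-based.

[8, 4, 3, 8, 1, 8, 7, 0, 0, 0, 0, 0, 0, 0, 0, 0]

slow=0 fast=0: a[fast]=8≠0 swap→a[0]=8, slow++,fast++
slow=1 fast=1: a[fast]=4≠0 swap→a[1]=4, slow++,fast++
slow=2 fast=2: a[fast]=0, fast++
slow=2 fast=3: a[fast]=3≠0 swap→a[2]=3, slow++,fast++
slow=3 fast=4: a[fast]=0, fast++
slow=3 fast=5: a[fast]=8≠0 swap→a[3]=8, slow++,fast++
slow=4 fast=6: a[fast]=0, fast++
slow=4 fast=7: a[fast]=0, fast++
slow=4 fast=8: a[fast]=1≠0 swap→a[4]=1, slow++,fast++
slow=5 fast=9: a[fast]=0, fast++
slow=5 fast=10: a[fast]=0, fast++
slow=5 fast=11: a[fast]=8≠0 swap→a[5]=8, slow++,fast++
slow=6 fast=12: a[fast]=0, fast++
slow=6 fast=13: a[fast]=0, fast++
slow=6 fast=14: a[fast]=0, fast++
slow=6 fast=15: a[fast]=7≠0 swap→a[6]=7, slow++,fast++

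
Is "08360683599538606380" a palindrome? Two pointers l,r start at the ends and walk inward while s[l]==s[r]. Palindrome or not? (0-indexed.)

palindrome

l=0 r=19: '0'=='0', l++,r--
l=1 r=18: '8'=='8', l++,r--
l=2 r=17: '3'=='3', l++,r--
l=3 r=16: '6'=='6', l++,r--
l=4 r=15: '0'=='0', l++,r--
l=5 r=14: '6'=='6', l++,r--
l=6 r=13: '8'=='8', l++,r--
l=7 r=12: '3'=='3', l++,r--
l=8 r=11: '5'=='5', l++,r--
l=9 r=10: '9'=='9', l++,r--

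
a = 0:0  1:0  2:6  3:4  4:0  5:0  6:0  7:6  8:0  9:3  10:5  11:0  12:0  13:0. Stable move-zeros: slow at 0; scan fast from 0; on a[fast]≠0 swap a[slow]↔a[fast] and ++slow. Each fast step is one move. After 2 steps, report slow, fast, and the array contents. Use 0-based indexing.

(s=0,f=0) a[fast]=0 → fast++
(s=0,f=1) a[fast]=0 → fast++

slow=0, fast=2, a=[0, 0, 6, 4, 0, 0, 0, 6, 0, 3, 5, 0, 0, 0]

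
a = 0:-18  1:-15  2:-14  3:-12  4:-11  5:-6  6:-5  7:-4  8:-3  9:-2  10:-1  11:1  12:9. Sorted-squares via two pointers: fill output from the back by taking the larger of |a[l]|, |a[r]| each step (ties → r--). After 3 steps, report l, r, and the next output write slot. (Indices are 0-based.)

l=0 r=12: |-18|>|9| out[12]=324, l++
l=1 r=12: |-15|>|9| out[11]=225, l++
l=2 r=12: |-14|>|9| out[10]=196, l++

l=3, r=12, next write slot=9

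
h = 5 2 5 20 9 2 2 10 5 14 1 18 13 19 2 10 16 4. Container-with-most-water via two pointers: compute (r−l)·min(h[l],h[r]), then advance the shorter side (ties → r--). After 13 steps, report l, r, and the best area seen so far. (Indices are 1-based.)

l=4, r=8, best area=208

[1,18] min(5,4)*17=68 best=68 * → r--
[1,17] min(5,16)*16=80 best=80 * → l++
[2,17] min(2,16)*15=30 best=80 → l++
[3,17] min(5,16)*14=70 best=80 → l++
[4,17] min(20,16)*13=208 best=208 * → r--
[4,16] min(20,10)*12=120 best=208 → r--
[4,15] min(20,2)*11=22 best=208 → r--
[4,14] min(20,19)*10=190 best=208 → r--
[4,13] min(20,13)*9=117 best=208 → r--
[4,12] min(20,18)*8=144 best=208 → r--
[4,11] min(20,1)*7=7 best=208 → r--
[4,10] min(20,14)*6=84 best=208 → r--
[4,9] min(20,5)*5=25 best=208 → r--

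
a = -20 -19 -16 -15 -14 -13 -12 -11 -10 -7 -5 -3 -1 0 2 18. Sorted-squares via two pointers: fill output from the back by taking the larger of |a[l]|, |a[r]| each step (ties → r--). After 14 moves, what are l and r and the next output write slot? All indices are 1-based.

l=13, r=14, next write slot=2

l=1 r=16: |-20|>|18| out[16]=400, l++
l=2 r=16: |-19|>|18| out[15]=361, l++
l=3 r=16: |-16|<=|18| out[14]=324, r--
l=3 r=15: |-16|>|2| out[13]=256, l++
l=4 r=15: |-15|>|2| out[12]=225, l++
l=5 r=15: |-14|>|2| out[11]=196, l++
l=6 r=15: |-13|>|2| out[10]=169, l++
l=7 r=15: |-12|>|2| out[9]=144, l++
l=8 r=15: |-11|>|2| out[8]=121, l++
l=9 r=15: |-10|>|2| out[7]=100, l++
l=10 r=15: |-7|>|2| out[6]=49, l++
l=11 r=15: |-5|>|2| out[5]=25, l++
l=12 r=15: |-3|>|2| out[4]=9, l++
l=13 r=15: |-1|<=|2| out[3]=4, r--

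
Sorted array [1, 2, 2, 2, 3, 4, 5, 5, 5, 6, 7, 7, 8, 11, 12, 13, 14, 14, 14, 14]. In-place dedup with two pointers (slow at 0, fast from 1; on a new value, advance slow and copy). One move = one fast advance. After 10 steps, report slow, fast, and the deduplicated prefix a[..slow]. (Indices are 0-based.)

(s=0,f=1) a[fast]=2≠a[slow]=1 write a[1]=2 → slow++,fast++
(s=1,f=2) a[fast]=2=a[slow] dup → fast++
(s=1,f=3) a[fast]=2=a[slow] dup → fast++
(s=1,f=4) a[fast]=3≠a[slow]=2 write a[2]=3 → slow++,fast++
(s=2,f=5) a[fast]=4≠a[slow]=3 write a[3]=4 → slow++,fast++
(s=3,f=6) a[fast]=5≠a[slow]=4 write a[4]=5 → slow++,fast++
(s=4,f=7) a[fast]=5=a[slow] dup → fast++
(s=4,f=8) a[fast]=5=a[slow] dup → fast++
(s=4,f=9) a[fast]=6≠a[slow]=5 write a[5]=6 → slow++,fast++
(s=5,f=10) a[fast]=7≠a[slow]=6 write a[6]=7 → slow++,fast++

slow=6, fast=11, prefix=[1, 2, 3, 4, 5, 6, 7]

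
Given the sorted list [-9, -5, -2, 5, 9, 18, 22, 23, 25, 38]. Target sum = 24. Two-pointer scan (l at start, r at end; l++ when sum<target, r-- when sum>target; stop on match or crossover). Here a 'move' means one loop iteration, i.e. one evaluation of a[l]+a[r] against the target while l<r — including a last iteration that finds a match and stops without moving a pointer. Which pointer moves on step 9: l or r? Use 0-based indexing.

r

l=0 r=9: -9+38=29 >24, r--
l=0 r=8: -9+25=16 <24, l++
l=1 r=8: -5+25=20 <24, l++
l=2 r=8: -2+25=23 <24, l++
l=3 r=8: 5+25=30 >24, r--
l=3 r=7: 5+23=28 >24, r--
l=3 r=6: 5+22=27 >24, r--
l=3 r=5: 5+18=23 <24, l++
l=4 r=5: 9+18=27 >24, r--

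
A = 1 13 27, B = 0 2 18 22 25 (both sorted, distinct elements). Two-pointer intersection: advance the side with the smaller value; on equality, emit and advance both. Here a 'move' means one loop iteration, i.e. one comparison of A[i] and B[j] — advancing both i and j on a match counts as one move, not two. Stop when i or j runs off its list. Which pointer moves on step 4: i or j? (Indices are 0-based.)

i

i=0 j=0: 1>0, j++
i=0 j=1: 1<2, i++
i=1 j=1: 13>2, j++
i=1 j=2: 13<18, i++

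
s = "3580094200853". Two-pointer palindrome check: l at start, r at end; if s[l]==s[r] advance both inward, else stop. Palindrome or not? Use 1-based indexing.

[1,13] '3'=='3' → l++,r--
[2,12] '5'=='5' → l++,r--
[3,11] '8'=='8' → l++,r--
[4,10] '0'=='0' → l++,r--
[5,9] '0'=='0' → l++,r--
[6,8] '9'!='2' → stop

not a palindrome (mismatch at 6,8)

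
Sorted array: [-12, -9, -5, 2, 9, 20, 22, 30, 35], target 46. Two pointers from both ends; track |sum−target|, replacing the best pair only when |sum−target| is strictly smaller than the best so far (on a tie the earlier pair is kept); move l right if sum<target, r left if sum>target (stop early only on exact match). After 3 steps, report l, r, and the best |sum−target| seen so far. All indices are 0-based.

[0,8] -12+35=23 d=23 * → l++
[1,8] -9+35=26 d=20 * → l++
[2,8] -5+35=30 d=16 * → l++

l=3, r=8, best |Δ|=16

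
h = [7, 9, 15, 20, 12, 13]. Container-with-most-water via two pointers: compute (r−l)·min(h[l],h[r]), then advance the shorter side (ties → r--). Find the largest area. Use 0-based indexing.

max area = 39

[0,5] min(7,13)*5=35 best=35 * → l++
[1,5] min(9,13)*4=36 best=36 * → l++
[2,5] min(15,13)*3=39 best=39 * → r--
[2,4] min(15,12)*2=24 best=39 → r--
[2,3] min(15,20)*1=15 best=39 → l++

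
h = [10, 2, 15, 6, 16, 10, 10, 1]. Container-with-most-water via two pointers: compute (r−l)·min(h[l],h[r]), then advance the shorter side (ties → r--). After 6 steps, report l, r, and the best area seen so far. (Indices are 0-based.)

[0,7] min(10,1)*7=7 best=7 * → r--
[0,6] min(10,10)*6=60 best=60 * → r--
[0,5] min(10,10)*5=50 best=60 → r--
[0,4] min(10,16)*4=40 best=60 → l++
[1,4] min(2,16)*3=6 best=60 → l++
[2,4] min(15,16)*2=30 best=60 → l++

l=3, r=4, best area=60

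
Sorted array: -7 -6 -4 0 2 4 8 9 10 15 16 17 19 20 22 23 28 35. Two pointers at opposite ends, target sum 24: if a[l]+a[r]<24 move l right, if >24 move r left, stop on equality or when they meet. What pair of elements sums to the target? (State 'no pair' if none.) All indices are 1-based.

(-4, 28)

[1,18] -7+35=28 >24 → r--
[1,17] -7+28=21 <24 → l++
[2,17] -6+28=22 <24 → l++
[3,17] -4+28=24 → found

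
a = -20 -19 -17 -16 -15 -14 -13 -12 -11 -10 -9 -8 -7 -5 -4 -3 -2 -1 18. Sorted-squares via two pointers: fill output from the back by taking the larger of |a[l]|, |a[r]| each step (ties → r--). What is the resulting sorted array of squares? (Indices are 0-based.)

[0,18] |-20|>|18| out[18]=400 → l++
[1,18] |-19|>|18| out[17]=361 → l++
[2,18] |-17|<=|18| out[16]=324 → r--
[2,17] |-17|>|-1| out[15]=289 → l++
[3,17] |-16|>|-1| out[14]=256 → l++
[4,17] |-15|>|-1| out[13]=225 → l++
[5,17] |-14|>|-1| out[12]=196 → l++
[6,17] |-13|>|-1| out[11]=169 → l++
[7,17] |-12|>|-1| out[10]=144 → l++
[8,17] |-11|>|-1| out[9]=121 → l++
[9,17] |-10|>|-1| out[8]=100 → l++
[10,17] |-9|>|-1| out[7]=81 → l++
[11,17] |-8|>|-1| out[6]=64 → l++
[12,17] |-7|>|-1| out[5]=49 → l++
[13,17] |-5|>|-1| out[4]=25 → l++
[14,17] |-4|>|-1| out[3]=16 → l++
[15,17] |-3|>|-1| out[2]=9 → l++
[16,17] |-2|>|-1| out[1]=4 → l++
[17,17] |-1|<=|-1| out[0]=1 → r--

[1, 4, 9, 16, 25, 49, 64, 81, 100, 121, 144, 169, 196, 225, 256, 289, 324, 361, 400]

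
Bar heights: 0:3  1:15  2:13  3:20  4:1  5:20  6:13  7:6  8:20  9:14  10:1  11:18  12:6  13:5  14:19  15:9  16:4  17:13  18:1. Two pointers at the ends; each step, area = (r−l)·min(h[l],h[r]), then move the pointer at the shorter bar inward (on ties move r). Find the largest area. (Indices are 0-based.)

[0,18] min(3,1)*18=18 best=18 * → r--
[0,17] min(3,13)*17=51 best=51 * → l++
[1,17] min(15,13)*16=208 best=208 * → r--
[1,16] min(15,4)*15=60 best=208 → r--
[1,15] min(15,9)*14=126 best=208 → r--
[1,14] min(15,19)*13=195 best=208 → l++
[2,14] min(13,19)*12=156 best=208 → l++
[3,14] min(20,19)*11=209 best=209 * → r--
[3,13] min(20,5)*10=50 best=209 → r--
[3,12] min(20,6)*9=54 best=209 → r--
[3,11] min(20,18)*8=144 best=209 → r--
[3,10] min(20,1)*7=7 best=209 → r--
[3,9] min(20,14)*6=84 best=209 → r--
[3,8] min(20,20)*5=100 best=209 → r--
[3,7] min(20,6)*4=24 best=209 → r--
[3,6] min(20,13)*3=39 best=209 → r--
[3,5] min(20,20)*2=40 best=209 → r--
[3,4] min(20,1)*1=1 best=209 → r--

max area = 209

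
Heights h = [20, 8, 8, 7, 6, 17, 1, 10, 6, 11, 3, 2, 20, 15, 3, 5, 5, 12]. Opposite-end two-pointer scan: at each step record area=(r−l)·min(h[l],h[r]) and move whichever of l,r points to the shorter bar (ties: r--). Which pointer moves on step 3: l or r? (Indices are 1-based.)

l=1 r=18: min(20,12)*17=204 best=204 *, r--
l=1 r=17: min(20,5)*16=80 best=204, r--
l=1 r=16: min(20,5)*15=75 best=204, r--

r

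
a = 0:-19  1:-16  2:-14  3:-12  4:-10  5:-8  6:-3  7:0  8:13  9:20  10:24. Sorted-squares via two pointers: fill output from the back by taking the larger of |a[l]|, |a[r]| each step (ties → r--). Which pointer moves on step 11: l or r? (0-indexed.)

r

[0,10] |-19|<=|24| out[10]=576 → r--
[0,9] |-19|<=|20| out[9]=400 → r--
[0,8] |-19|>|13| out[8]=361 → l++
[1,8] |-16|>|13| out[7]=256 → l++
[2,8] |-14|>|13| out[6]=196 → l++
[3,8] |-12|<=|13| out[5]=169 → r--
[3,7] |-12|>|0| out[4]=144 → l++
[4,7] |-10|>|0| out[3]=100 → l++
[5,7] |-8|>|0| out[2]=64 → l++
[6,7] |-3|>|0| out[1]=9 → l++
[7,7] |0|<=|0| out[0]=0 → r--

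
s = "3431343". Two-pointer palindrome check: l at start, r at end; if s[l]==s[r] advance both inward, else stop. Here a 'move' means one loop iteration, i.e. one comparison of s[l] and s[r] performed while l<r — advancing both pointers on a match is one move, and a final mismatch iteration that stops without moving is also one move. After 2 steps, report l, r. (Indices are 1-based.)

l=3, r=5

l=1 r=7: '3'=='3', l++,r--
l=2 r=6: '4'=='4', l++,r--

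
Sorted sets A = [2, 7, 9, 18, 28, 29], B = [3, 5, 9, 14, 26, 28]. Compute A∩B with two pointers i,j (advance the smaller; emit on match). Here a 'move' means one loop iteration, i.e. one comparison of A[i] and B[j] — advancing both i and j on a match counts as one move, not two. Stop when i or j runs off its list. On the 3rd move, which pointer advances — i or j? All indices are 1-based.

j

i=1 j=1: 2<3, i++
i=2 j=1: 7>3, j++
i=2 j=2: 7>5, j++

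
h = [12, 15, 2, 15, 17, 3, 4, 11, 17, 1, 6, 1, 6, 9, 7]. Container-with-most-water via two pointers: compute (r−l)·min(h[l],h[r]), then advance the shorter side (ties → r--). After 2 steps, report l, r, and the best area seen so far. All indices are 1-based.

l=1, r=13, best area=117

l=1 r=15: min(12,7)*14=98 best=98 *, r--
l=1 r=14: min(12,9)*13=117 best=117 *, r--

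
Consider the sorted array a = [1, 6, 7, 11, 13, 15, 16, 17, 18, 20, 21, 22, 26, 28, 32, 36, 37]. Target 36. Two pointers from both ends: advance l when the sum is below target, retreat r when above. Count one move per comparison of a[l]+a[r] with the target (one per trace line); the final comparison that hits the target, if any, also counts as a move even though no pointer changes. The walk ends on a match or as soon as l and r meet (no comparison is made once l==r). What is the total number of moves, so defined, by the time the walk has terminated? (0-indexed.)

12 moves

[0,16] 1+37=38 >36 → r--
[0,15] 1+36=37 >36 → r--
[0,14] 1+32=33 <36 → l++
[1,14] 6+32=38 >36 → r--
[1,13] 6+28=34 <36 → l++
[2,13] 7+28=35 <36 → l++
[3,13] 11+28=39 >36 → r--
[3,12] 11+26=37 >36 → r--
[3,11] 11+22=33 <36 → l++
[4,11] 13+22=35 <36 → l++
[5,11] 15+22=37 >36 → r--
[5,10] 15+21=36 → found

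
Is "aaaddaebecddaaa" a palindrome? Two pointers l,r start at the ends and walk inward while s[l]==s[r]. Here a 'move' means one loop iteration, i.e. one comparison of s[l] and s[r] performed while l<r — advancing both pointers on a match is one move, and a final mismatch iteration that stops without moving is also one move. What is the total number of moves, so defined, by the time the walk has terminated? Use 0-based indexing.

[0,14] 'a'=='a' → l++,r--
[1,13] 'a'=='a' → l++,r--
[2,12] 'a'=='a' → l++,r--
[3,11] 'd'=='d' → l++,r--
[4,10] 'd'=='d' → l++,r--
[5,9] 'a'!='c' → stop

6 moves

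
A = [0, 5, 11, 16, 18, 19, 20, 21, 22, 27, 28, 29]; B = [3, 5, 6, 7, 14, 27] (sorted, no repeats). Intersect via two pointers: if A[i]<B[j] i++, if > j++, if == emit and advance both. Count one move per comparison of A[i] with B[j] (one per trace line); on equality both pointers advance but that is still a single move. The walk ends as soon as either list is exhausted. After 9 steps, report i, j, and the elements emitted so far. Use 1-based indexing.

[i=1,j=1] 0<3 → i++
[i=2,j=1] 5>3 → j++
[i=2,j=2] 5==5 emit → i++,j++
[i=3,j=3] 11>6 → j++
[i=3,j=4] 11>7 → j++
[i=3,j=5] 11<14 → i++
[i=4,j=5] 16>14 → j++
[i=4,j=6] 16<27 → i++
[i=5,j=6] 18<27 → i++

i=6, j=6, emitted=[5]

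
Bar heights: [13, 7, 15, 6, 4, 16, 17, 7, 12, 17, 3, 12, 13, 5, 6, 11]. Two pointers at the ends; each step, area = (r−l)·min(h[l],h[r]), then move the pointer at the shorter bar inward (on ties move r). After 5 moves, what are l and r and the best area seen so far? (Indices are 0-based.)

l=0, r=10, best area=165

l=0 r=15: min(13,11)*15=165 best=165 *, r--
l=0 r=14: min(13,6)*14=84 best=165, r--
l=0 r=13: min(13,5)*13=65 best=165, r--
l=0 r=12: min(13,13)*12=156 best=165, r--
l=0 r=11: min(13,12)*11=132 best=165, r--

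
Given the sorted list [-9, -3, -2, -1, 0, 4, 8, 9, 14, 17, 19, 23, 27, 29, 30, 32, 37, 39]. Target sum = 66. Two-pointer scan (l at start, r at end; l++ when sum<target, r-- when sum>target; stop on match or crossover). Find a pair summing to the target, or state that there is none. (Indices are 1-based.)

l=1 r=18: -9+39=30 <66, l++
l=2 r=18: -3+39=36 <66, l++
l=3 r=18: -2+39=37 <66, l++
l=4 r=18: -1+39=38 <66, l++
l=5 r=18: 0+39=39 <66, l++
l=6 r=18: 4+39=43 <66, l++
l=7 r=18: 8+39=47 <66, l++
l=8 r=18: 9+39=48 <66, l++
l=9 r=18: 14+39=53 <66, l++
l=10 r=18: 17+39=56 <66, l++
l=11 r=18: 19+39=58 <66, l++
l=12 r=18: 23+39=62 <66, l++
l=13 r=18: 27+39=66, found

(27, 39)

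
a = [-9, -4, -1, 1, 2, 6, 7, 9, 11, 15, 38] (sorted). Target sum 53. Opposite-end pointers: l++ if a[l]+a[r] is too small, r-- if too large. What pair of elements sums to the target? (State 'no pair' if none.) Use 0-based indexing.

[0,10] -9+38=29 <53 → l++
[1,10] -4+38=34 <53 → l++
[2,10] -1+38=37 <53 → l++
[3,10] 1+38=39 <53 → l++
[4,10] 2+38=40 <53 → l++
[5,10] 6+38=44 <53 → l++
[6,10] 7+38=45 <53 → l++
[7,10] 9+38=47 <53 → l++
[8,10] 11+38=49 <53 → l++
[9,10] 15+38=53 → found

(15, 38)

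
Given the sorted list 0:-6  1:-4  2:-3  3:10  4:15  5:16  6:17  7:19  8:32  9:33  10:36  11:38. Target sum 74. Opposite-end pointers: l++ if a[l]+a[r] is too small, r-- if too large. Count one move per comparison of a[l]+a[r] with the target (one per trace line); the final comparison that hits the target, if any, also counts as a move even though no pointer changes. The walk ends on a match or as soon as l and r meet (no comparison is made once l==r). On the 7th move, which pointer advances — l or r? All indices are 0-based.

l

[0,11] -6+38=32 <74 → l++
[1,11] -4+38=34 <74 → l++
[2,11] -3+38=35 <74 → l++
[3,11] 10+38=48 <74 → l++
[4,11] 15+38=53 <74 → l++
[5,11] 16+38=54 <74 → l++
[6,11] 17+38=55 <74 → l++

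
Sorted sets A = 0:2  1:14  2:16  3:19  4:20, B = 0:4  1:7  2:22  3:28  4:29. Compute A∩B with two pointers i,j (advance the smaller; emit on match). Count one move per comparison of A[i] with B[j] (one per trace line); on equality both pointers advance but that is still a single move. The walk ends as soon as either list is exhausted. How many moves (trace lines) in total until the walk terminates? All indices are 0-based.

7 moves

i=0 j=0: 2<4, i++
i=1 j=0: 14>4, j++
i=1 j=1: 14>7, j++
i=1 j=2: 14<22, i++
i=2 j=2: 16<22, i++
i=3 j=2: 19<22, i++
i=4 j=2: 20<22, i++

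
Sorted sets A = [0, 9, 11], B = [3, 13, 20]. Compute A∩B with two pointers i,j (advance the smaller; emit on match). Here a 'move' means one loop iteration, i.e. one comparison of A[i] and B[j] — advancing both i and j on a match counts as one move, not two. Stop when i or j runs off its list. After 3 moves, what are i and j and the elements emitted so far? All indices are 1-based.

i=3, j=2, emitted=[]

[i=1,j=1] 0<3 → i++
[i=2,j=1] 9>3 → j++
[i=2,j=2] 9<13 → i++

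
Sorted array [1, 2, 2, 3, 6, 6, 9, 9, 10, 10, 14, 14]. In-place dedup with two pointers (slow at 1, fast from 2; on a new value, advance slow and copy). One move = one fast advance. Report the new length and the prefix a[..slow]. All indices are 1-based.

slow=1 fast=2: a[fast]=2≠a[slow]=1 write a[2]=2, slow++,fast++
slow=2 fast=3: a[fast]=2=a[slow] dup, fast++
slow=2 fast=4: a[fast]=3≠a[slow]=2 write a[3]=3, slow++,fast++
slow=3 fast=5: a[fast]=6≠a[slow]=3 write a[4]=6, slow++,fast++
slow=4 fast=6: a[fast]=6=a[slow] dup, fast++
slow=4 fast=7: a[fast]=9≠a[slow]=6 write a[5]=9, slow++,fast++
slow=5 fast=8: a[fast]=9=a[slow] dup, fast++
slow=5 fast=9: a[fast]=10≠a[slow]=9 write a[6]=10, slow++,fast++
slow=6 fast=10: a[fast]=10=a[slow] dup, fast++
slow=6 fast=11: a[fast]=14≠a[slow]=10 write a[7]=14, slow++,fast++
slow=7 fast=12: a[fast]=14=a[slow] dup, fast++

length 7; prefix = [1, 2, 3, 6, 9, 10, 14]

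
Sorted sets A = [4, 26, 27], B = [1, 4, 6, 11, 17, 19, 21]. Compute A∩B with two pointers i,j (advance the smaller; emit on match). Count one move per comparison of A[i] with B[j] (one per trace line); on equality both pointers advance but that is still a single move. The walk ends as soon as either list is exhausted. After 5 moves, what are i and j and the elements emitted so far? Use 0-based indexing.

i=1, j=5, emitted=[4]

[i=0,j=0] 4>1 → j++
[i=0,j=1] 4==4 emit → i++,j++
[i=1,j=2] 26>6 → j++
[i=1,j=3] 26>11 → j++
[i=1,j=4] 26>17 → j++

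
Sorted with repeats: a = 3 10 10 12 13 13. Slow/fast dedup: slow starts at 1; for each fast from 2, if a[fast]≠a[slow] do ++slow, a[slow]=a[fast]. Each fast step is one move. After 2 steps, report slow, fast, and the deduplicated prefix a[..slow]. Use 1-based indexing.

slow=2, fast=4, prefix=[3, 10]

slow=1 fast=2: a[fast]=10≠a[slow]=3 write a[2]=10, slow++,fast++
slow=2 fast=3: a[fast]=10=a[slow] dup, fast++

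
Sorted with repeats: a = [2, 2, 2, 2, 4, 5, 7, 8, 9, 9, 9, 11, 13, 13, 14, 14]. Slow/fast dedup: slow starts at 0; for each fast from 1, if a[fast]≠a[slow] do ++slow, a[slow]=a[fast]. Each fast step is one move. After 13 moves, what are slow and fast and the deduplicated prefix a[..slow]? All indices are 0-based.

slow=0 fast=1: a[fast]=2=a[slow] dup, fast++
slow=0 fast=2: a[fast]=2=a[slow] dup, fast++
slow=0 fast=3: a[fast]=2=a[slow] dup, fast++
slow=0 fast=4: a[fast]=4≠a[slow]=2 write a[1]=4, slow++,fast++
slow=1 fast=5: a[fast]=5≠a[slow]=4 write a[2]=5, slow++,fast++
slow=2 fast=6: a[fast]=7≠a[slow]=5 write a[3]=7, slow++,fast++
slow=3 fast=7: a[fast]=8≠a[slow]=7 write a[4]=8, slow++,fast++
slow=4 fast=8: a[fast]=9≠a[slow]=8 write a[5]=9, slow++,fast++
slow=5 fast=9: a[fast]=9=a[slow] dup, fast++
slow=5 fast=10: a[fast]=9=a[slow] dup, fast++
slow=5 fast=11: a[fast]=11≠a[slow]=9 write a[6]=11, slow++,fast++
slow=6 fast=12: a[fast]=13≠a[slow]=11 write a[7]=13, slow++,fast++
slow=7 fast=13: a[fast]=13=a[slow] dup, fast++

slow=7, fast=14, prefix=[2, 4, 5, 7, 8, 9, 11, 13]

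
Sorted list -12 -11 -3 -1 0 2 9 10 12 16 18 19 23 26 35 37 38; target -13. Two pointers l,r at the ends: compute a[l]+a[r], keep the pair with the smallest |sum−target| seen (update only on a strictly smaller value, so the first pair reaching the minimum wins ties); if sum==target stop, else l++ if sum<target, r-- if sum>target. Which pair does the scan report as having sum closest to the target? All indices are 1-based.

pair (-12, -1) with sum -13 (|Δ|=0)

l=1 r=17: -12+38=26 d=39 *, r--
l=1 r=16: -12+37=25 d=38 *, r--
l=1 r=15: -12+35=23 d=36 *, r--
l=1 r=14: -12+26=14 d=27 *, r--
l=1 r=13: -12+23=11 d=24 *, r--
l=1 r=12: -12+19=7 d=20 *, r--
l=1 r=11: -12+18=6 d=19 *, r--
l=1 r=10: -12+16=4 d=17 *, r--
l=1 r=9: -12+12=0 d=13 *, r--
l=1 r=8: -12+10=-2 d=11 *, r--
l=1 r=7: -12+9=-3 d=10 *, r--
l=1 r=6: -12+2=-10 d=3 *, r--
l=1 r=5: -12+0=-12 d=1 *, r--
l=1 r=4: -12+-1=-13 d=0 *, stop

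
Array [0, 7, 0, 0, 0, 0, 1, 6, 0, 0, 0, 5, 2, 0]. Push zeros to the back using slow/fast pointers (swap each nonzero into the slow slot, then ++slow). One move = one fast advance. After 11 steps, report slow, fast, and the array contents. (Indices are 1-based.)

slow=1 fast=1: a[fast]=0, fast++
slow=1 fast=2: a[fast]=7≠0 swap→a[1]=7, slow++,fast++
slow=2 fast=3: a[fast]=0, fast++
slow=2 fast=4: a[fast]=0, fast++
slow=2 fast=5: a[fast]=0, fast++
slow=2 fast=6: a[fast]=0, fast++
slow=2 fast=7: a[fast]=1≠0 swap→a[2]=1, slow++,fast++
slow=3 fast=8: a[fast]=6≠0 swap→a[3]=6, slow++,fast++
slow=4 fast=9: a[fast]=0, fast++
slow=4 fast=10: a[fast]=0, fast++
slow=4 fast=11: a[fast]=0, fast++

slow=4, fast=12, a=[7, 1, 6, 0, 0, 0, 0, 0, 0, 0, 0, 5, 2, 0]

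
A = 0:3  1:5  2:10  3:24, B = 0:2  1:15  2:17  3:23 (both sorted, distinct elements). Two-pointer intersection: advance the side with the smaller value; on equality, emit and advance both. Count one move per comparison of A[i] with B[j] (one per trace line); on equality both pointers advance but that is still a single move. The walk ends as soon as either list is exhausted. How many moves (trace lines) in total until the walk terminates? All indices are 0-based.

[i=0,j=0] 3>2 → j++
[i=0,j=1] 3<15 → i++
[i=1,j=1] 5<15 → i++
[i=2,j=1] 10<15 → i++
[i=3,j=1] 24>15 → j++
[i=3,j=2] 24>17 → j++
[i=3,j=3] 24>23 → j++

7 moves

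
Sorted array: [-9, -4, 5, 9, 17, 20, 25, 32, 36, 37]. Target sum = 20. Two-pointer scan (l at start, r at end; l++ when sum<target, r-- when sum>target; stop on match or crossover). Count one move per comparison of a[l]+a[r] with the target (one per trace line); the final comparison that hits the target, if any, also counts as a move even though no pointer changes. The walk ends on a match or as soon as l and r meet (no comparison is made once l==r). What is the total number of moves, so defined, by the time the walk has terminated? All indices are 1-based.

l=1 r=10: -9+37=28 >20, r--
l=1 r=9: -9+36=27 >20, r--
l=1 r=8: -9+32=23 >20, r--
l=1 r=7: -9+25=16 <20, l++
l=2 r=7: -4+25=21 >20, r--
l=2 r=6: -4+20=16 <20, l++
l=3 r=6: 5+20=25 >20, r--
l=3 r=5: 5+17=22 >20, r--
l=3 r=4: 5+9=14 <20, l++

9 moves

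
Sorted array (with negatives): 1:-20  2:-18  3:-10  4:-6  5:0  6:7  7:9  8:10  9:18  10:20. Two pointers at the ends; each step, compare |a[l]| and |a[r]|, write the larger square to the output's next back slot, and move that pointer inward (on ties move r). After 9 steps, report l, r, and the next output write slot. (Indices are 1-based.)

l=5, r=5, next write slot=1

[1,10] |-20|<=|20| out[10]=400 → r--
[1,9] |-20|>|18| out[9]=400 → l++
[2,9] |-18|<=|18| out[8]=324 → r--
[2,8] |-18|>|10| out[7]=324 → l++
[3,8] |-10|<=|10| out[6]=100 → r--
[3,7] |-10|>|9| out[5]=100 → l++
[4,7] |-6|<=|9| out[4]=81 → r--
[4,6] |-6|<=|7| out[3]=49 → r--
[4,5] |-6|>|0| out[2]=36 → l++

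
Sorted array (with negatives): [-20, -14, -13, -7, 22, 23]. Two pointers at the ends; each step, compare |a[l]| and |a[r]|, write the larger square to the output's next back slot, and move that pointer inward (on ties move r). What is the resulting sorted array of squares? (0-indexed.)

[0,5] |-20|<=|23| out[5]=529 → r--
[0,4] |-20|<=|22| out[4]=484 → r--
[0,3] |-20|>|-7| out[3]=400 → l++
[1,3] |-14|>|-7| out[2]=196 → l++
[2,3] |-13|>|-7| out[1]=169 → l++
[3,3] |-7|<=|-7| out[0]=49 → r--

[49, 169, 196, 400, 484, 529]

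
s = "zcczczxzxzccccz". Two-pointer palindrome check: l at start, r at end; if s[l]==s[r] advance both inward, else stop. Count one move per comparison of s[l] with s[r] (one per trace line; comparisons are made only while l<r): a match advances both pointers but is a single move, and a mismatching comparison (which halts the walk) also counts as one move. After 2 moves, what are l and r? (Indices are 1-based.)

l=3, r=13

[1,15] 'z'=='z' → l++,r--
[2,14] 'c'=='c' → l++,r--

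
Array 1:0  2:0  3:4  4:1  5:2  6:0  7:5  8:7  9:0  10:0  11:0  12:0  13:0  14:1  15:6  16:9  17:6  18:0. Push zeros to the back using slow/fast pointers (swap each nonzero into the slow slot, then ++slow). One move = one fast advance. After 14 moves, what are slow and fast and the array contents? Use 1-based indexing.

(s=1,f=1) a[fast]=0 → fast++
(s=1,f=2) a[fast]=0 → fast++
(s=1,f=3) a[fast]=4≠0 swap→a[1]=4 → slow++,fast++
(s=2,f=4) a[fast]=1≠0 swap→a[2]=1 → slow++,fast++
(s=3,f=5) a[fast]=2≠0 swap→a[3]=2 → slow++,fast++
(s=4,f=6) a[fast]=0 → fast++
(s=4,f=7) a[fast]=5≠0 swap→a[4]=5 → slow++,fast++
(s=5,f=8) a[fast]=7≠0 swap→a[5]=7 → slow++,fast++
(s=6,f=9) a[fast]=0 → fast++
(s=6,f=10) a[fast]=0 → fast++
(s=6,f=11) a[fast]=0 → fast++
(s=6,f=12) a[fast]=0 → fast++
(s=6,f=13) a[fast]=0 → fast++
(s=6,f=14) a[fast]=1≠0 swap→a[6]=1 → slow++,fast++

slow=7, fast=15, a=[4, 1, 2, 5, 7, 1, 0, 0, 0, 0, 0, 0, 0, 0, 6, 9, 6, 0]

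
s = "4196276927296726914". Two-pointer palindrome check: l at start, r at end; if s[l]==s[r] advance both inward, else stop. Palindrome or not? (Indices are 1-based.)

[1,19] '4'=='4' → l++,r--
[2,18] '1'=='1' → l++,r--
[3,17] '9'=='9' → l++,r--
[4,16] '6'=='6' → l++,r--
[5,15] '2'=='2' → l++,r--
[6,14] '7'=='7' → l++,r--
[7,13] '6'=='6' → l++,r--
[8,12] '9'=='9' → l++,r--
[9,11] '2'=='2' → l++,r--

palindrome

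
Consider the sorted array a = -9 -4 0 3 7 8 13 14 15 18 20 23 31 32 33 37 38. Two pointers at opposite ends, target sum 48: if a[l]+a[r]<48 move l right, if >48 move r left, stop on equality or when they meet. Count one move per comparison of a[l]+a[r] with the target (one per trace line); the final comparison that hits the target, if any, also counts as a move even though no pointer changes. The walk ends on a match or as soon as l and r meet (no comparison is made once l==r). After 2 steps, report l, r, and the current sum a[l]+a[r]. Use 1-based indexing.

l=1 r=17: -9+38=29 <48, l++
l=2 r=17: -4+38=34 <48, l++

l=3, r=17, sum=38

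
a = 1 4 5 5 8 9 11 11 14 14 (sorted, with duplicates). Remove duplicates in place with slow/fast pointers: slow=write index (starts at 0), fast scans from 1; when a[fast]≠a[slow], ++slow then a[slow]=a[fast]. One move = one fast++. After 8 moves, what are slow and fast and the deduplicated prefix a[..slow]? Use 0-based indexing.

(s=0,f=1) a[fast]=4≠a[slow]=1 write a[1]=4 → slow++,fast++
(s=1,f=2) a[fast]=5≠a[slow]=4 write a[2]=5 → slow++,fast++
(s=2,f=3) a[fast]=5=a[slow] dup → fast++
(s=2,f=4) a[fast]=8≠a[slow]=5 write a[3]=8 → slow++,fast++
(s=3,f=5) a[fast]=9≠a[slow]=8 write a[4]=9 → slow++,fast++
(s=4,f=6) a[fast]=11≠a[slow]=9 write a[5]=11 → slow++,fast++
(s=5,f=7) a[fast]=11=a[slow] dup → fast++
(s=5,f=8) a[fast]=14≠a[slow]=11 write a[6]=14 → slow++,fast++

slow=6, fast=9, prefix=[1, 4, 5, 8, 9, 11, 14]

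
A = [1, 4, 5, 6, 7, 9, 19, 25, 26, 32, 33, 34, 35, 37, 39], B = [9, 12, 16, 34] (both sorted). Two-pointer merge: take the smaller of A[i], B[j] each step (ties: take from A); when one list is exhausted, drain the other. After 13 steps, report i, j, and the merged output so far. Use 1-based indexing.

i=1 j=1: A[i]=1<=B[j]=9 take 1, i++
i=2 j=1: A[i]=4<=B[j]=9 take 4, i++
i=3 j=1: A[i]=5<=B[j]=9 take 5, i++
i=4 j=1: A[i]=6<=B[j]=9 take 6, i++
i=5 j=1: A[i]=7<=B[j]=9 take 7, i++
i=6 j=1: A[i]=9<=B[j]=9 take 9, i++
i=7 j=1: A[i]=19>B[j]=9 take 9, j++
i=7 j=2: A[i]=19>B[j]=12 take 12, j++
i=7 j=3: A[i]=19>B[j]=16 take 16, j++
i=7 j=4: A[i]=19<=B[j]=34 take 19, i++
i=8 j=4: A[i]=25<=B[j]=34 take 25, i++
i=9 j=4: A[i]=26<=B[j]=34 take 26, i++
i=10 j=4: A[i]=32<=B[j]=34 take 32, i++

i=11, j=4, merged so far=[1, 4, 5, 6, 7, 9, 9, 12, 16, 19, 25, 26, 32]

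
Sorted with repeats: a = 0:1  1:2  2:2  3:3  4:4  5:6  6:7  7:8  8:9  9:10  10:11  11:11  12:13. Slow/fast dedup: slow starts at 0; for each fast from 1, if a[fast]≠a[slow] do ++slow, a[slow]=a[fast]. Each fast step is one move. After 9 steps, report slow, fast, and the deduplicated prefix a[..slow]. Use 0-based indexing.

slow=8, fast=10, prefix=[1, 2, 3, 4, 6, 7, 8, 9, 10]

(s=0,f=1) a[fast]=2≠a[slow]=1 write a[1]=2 → slow++,fast++
(s=1,f=2) a[fast]=2=a[slow] dup → fast++
(s=1,f=3) a[fast]=3≠a[slow]=2 write a[2]=3 → slow++,fast++
(s=2,f=4) a[fast]=4≠a[slow]=3 write a[3]=4 → slow++,fast++
(s=3,f=5) a[fast]=6≠a[slow]=4 write a[4]=6 → slow++,fast++
(s=4,f=6) a[fast]=7≠a[slow]=6 write a[5]=7 → slow++,fast++
(s=5,f=7) a[fast]=8≠a[slow]=7 write a[6]=8 → slow++,fast++
(s=6,f=8) a[fast]=9≠a[slow]=8 write a[7]=9 → slow++,fast++
(s=7,f=9) a[fast]=10≠a[slow]=9 write a[8]=10 → slow++,fast++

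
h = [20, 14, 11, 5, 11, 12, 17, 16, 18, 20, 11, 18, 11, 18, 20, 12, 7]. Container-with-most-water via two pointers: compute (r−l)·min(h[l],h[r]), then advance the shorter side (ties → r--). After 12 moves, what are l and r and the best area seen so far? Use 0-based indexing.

[0,16] min(20,7)*16=112 best=112 * → r--
[0,15] min(20,12)*15=180 best=180 * → r--
[0,14] min(20,20)*14=280 best=280 * → r--
[0,13] min(20,18)*13=234 best=280 → r--
[0,12] min(20,11)*12=132 best=280 → r--
[0,11] min(20,18)*11=198 best=280 → r--
[0,10] min(20,11)*10=110 best=280 → r--
[0,9] min(20,20)*9=180 best=280 → r--
[0,8] min(20,18)*8=144 best=280 → r--
[0,7] min(20,16)*7=112 best=280 → r--
[0,6] min(20,17)*6=102 best=280 → r--
[0,5] min(20,12)*5=60 best=280 → r--

l=0, r=4, best area=280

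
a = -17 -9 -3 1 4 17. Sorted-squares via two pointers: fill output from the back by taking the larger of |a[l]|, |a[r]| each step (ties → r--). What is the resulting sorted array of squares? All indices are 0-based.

[1, 9, 16, 81, 289, 289]

[0,5] |-17|<=|17| out[5]=289 → r--
[0,4] |-17|>|4| out[4]=289 → l++
[1,4] |-9|>|4| out[3]=81 → l++
[2,4] |-3|<=|4| out[2]=16 → r--
[2,3] |-3|>|1| out[1]=9 → l++
[3,3] |1|<=|1| out[0]=1 → r--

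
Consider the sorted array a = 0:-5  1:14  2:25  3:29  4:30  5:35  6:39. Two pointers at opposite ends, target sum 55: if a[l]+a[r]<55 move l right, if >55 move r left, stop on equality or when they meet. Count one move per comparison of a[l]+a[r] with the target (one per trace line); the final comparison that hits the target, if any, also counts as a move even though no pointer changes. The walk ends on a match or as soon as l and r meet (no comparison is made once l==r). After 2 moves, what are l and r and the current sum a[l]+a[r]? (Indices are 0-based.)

l=0 r=6: -5+39=34 <55, l++
l=1 r=6: 14+39=53 <55, l++

l=2, r=6, sum=64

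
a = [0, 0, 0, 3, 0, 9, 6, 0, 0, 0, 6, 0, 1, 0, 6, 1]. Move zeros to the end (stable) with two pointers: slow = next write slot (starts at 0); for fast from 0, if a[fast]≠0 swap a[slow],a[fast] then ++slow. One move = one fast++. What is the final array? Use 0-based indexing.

[3, 9, 6, 6, 1, 6, 1, 0, 0, 0, 0, 0, 0, 0, 0, 0]

slow=0 fast=0: a[fast]=0, fast++
slow=0 fast=1: a[fast]=0, fast++
slow=0 fast=2: a[fast]=0, fast++
slow=0 fast=3: a[fast]=3≠0 swap→a[0]=3, slow++,fast++
slow=1 fast=4: a[fast]=0, fast++
slow=1 fast=5: a[fast]=9≠0 swap→a[1]=9, slow++,fast++
slow=2 fast=6: a[fast]=6≠0 swap→a[2]=6, slow++,fast++
slow=3 fast=7: a[fast]=0, fast++
slow=3 fast=8: a[fast]=0, fast++
slow=3 fast=9: a[fast]=0, fast++
slow=3 fast=10: a[fast]=6≠0 swap→a[3]=6, slow++,fast++
slow=4 fast=11: a[fast]=0, fast++
slow=4 fast=12: a[fast]=1≠0 swap→a[4]=1, slow++,fast++
slow=5 fast=13: a[fast]=0, fast++
slow=5 fast=14: a[fast]=6≠0 swap→a[5]=6, slow++,fast++
slow=6 fast=15: a[fast]=1≠0 swap→a[6]=1, slow++,fast++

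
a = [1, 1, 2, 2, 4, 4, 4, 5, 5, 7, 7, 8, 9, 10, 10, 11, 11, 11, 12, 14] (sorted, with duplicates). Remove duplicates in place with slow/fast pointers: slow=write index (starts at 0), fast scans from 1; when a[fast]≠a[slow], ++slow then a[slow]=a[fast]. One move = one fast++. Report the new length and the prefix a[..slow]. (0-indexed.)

length 11; prefix = [1, 2, 4, 5, 7, 8, 9, 10, 11, 12, 14]

(s=0,f=1) a[fast]=1=a[slow] dup → fast++
(s=0,f=2) a[fast]=2≠a[slow]=1 write a[1]=2 → slow++,fast++
(s=1,f=3) a[fast]=2=a[slow] dup → fast++
(s=1,f=4) a[fast]=4≠a[slow]=2 write a[2]=4 → slow++,fast++
(s=2,f=5) a[fast]=4=a[slow] dup → fast++
(s=2,f=6) a[fast]=4=a[slow] dup → fast++
(s=2,f=7) a[fast]=5≠a[slow]=4 write a[3]=5 → slow++,fast++
(s=3,f=8) a[fast]=5=a[slow] dup → fast++
(s=3,f=9) a[fast]=7≠a[slow]=5 write a[4]=7 → slow++,fast++
(s=4,f=10) a[fast]=7=a[slow] dup → fast++
(s=4,f=11) a[fast]=8≠a[slow]=7 write a[5]=8 → slow++,fast++
(s=5,f=12) a[fast]=9≠a[slow]=8 write a[6]=9 → slow++,fast++
(s=6,f=13) a[fast]=10≠a[slow]=9 write a[7]=10 → slow++,fast++
(s=7,f=14) a[fast]=10=a[slow] dup → fast++
(s=7,f=15) a[fast]=11≠a[slow]=10 write a[8]=11 → slow++,fast++
(s=8,f=16) a[fast]=11=a[slow] dup → fast++
(s=8,f=17) a[fast]=11=a[slow] dup → fast++
(s=8,f=18) a[fast]=12≠a[slow]=11 write a[9]=12 → slow++,fast++
(s=9,f=19) a[fast]=14≠a[slow]=12 write a[10]=14 → slow++,fast++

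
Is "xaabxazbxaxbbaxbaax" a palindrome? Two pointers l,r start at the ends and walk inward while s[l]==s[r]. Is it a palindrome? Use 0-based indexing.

[0,18] 'x'=='x' → l++,r--
[1,17] 'a'=='a' → l++,r--
[2,16] 'a'=='a' → l++,r--
[3,15] 'b'=='b' → l++,r--
[4,14] 'x'=='x' → l++,r--
[5,13] 'a'=='a' → l++,r--
[6,12] 'z'!='b' → stop

not a palindrome (mismatch at 6,12)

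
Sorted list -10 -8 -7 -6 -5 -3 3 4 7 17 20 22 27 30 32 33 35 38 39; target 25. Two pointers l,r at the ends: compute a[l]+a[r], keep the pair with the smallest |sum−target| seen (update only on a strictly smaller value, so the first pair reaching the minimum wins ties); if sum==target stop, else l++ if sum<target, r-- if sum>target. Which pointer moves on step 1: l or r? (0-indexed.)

[0,18] -10+39=29 d=4 * → r--

r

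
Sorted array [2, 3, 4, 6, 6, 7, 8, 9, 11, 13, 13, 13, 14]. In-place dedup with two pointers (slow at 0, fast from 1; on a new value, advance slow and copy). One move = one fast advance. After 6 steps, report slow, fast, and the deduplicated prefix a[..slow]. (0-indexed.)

(s=0,f=1) a[fast]=3≠a[slow]=2 write a[1]=3 → slow++,fast++
(s=1,f=2) a[fast]=4≠a[slow]=3 write a[2]=4 → slow++,fast++
(s=2,f=3) a[fast]=6≠a[slow]=4 write a[3]=6 → slow++,fast++
(s=3,f=4) a[fast]=6=a[slow] dup → fast++
(s=3,f=5) a[fast]=7≠a[slow]=6 write a[4]=7 → slow++,fast++
(s=4,f=6) a[fast]=8≠a[slow]=7 write a[5]=8 → slow++,fast++

slow=5, fast=7, prefix=[2, 3, 4, 6, 7, 8]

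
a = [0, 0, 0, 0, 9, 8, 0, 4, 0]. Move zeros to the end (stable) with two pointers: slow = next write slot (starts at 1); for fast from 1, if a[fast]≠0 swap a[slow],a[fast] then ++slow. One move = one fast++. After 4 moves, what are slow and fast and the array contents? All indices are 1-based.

slow=1, fast=5, a=[0, 0, 0, 0, 9, 8, 0, 4, 0]

(s=1,f=1) a[fast]=0 → fast++
(s=1,f=2) a[fast]=0 → fast++
(s=1,f=3) a[fast]=0 → fast++
(s=1,f=4) a[fast]=0 → fast++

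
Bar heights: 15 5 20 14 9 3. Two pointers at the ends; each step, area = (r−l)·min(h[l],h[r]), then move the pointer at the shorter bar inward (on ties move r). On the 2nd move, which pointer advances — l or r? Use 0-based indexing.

l=0 r=5: min(15,3)*5=15 best=15 *, r--
l=0 r=4: min(15,9)*4=36 best=36 *, r--

r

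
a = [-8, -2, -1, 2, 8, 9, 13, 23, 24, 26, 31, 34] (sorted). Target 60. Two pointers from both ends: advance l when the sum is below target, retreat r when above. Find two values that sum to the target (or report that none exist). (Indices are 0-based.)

[0,11] -8+34=26 <60 → l++
[1,11] -2+34=32 <60 → l++
[2,11] -1+34=33 <60 → l++
[3,11] 2+34=36 <60 → l++
[4,11] 8+34=42 <60 → l++
[5,11] 9+34=43 <60 → l++
[6,11] 13+34=47 <60 → l++
[7,11] 23+34=57 <60 → l++
[8,11] 24+34=58 <60 → l++
[9,11] 26+34=60 → found

(26, 34)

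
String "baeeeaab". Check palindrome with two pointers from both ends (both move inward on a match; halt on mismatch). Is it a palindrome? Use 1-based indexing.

l=1 r=8: 'b'=='b', l++,r--
l=2 r=7: 'a'=='a', l++,r--
l=3 r=6: 'e'!='a', stop

not a palindrome (mismatch at 3,6)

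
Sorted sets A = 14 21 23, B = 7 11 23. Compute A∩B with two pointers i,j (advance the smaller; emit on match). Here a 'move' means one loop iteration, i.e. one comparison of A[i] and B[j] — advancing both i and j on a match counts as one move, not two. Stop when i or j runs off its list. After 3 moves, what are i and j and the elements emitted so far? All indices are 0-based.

[i=0,j=0] 14>7 → j++
[i=0,j=1] 14>11 → j++
[i=0,j=2] 14<23 → i++

i=1, j=2, emitted=[]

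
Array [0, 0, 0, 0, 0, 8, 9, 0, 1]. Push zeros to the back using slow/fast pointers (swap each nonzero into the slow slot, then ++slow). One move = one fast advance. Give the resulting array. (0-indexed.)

[8, 9, 1, 0, 0, 0, 0, 0, 0]

(s=0,f=0) a[fast]=0 → fast++
(s=0,f=1) a[fast]=0 → fast++
(s=0,f=2) a[fast]=0 → fast++
(s=0,f=3) a[fast]=0 → fast++
(s=0,f=4) a[fast]=0 → fast++
(s=0,f=5) a[fast]=8≠0 swap→a[0]=8 → slow++,fast++
(s=1,f=6) a[fast]=9≠0 swap→a[1]=9 → slow++,fast++
(s=2,f=7) a[fast]=0 → fast++
(s=2,f=8) a[fast]=1≠0 swap→a[2]=1 → slow++,fast++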